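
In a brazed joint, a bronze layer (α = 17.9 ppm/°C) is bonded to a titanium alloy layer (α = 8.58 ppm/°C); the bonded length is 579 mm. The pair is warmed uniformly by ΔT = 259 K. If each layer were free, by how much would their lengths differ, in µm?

1400 µm

Δα = |17.9 − 8.58|×10⁻⁶/K = 9.32×10⁻⁶/K.
ΔL_mismatch = Δα·L·ΔT = 9.32×10⁻⁶ × 579.0 mm × 259.0 K = 1400 µm.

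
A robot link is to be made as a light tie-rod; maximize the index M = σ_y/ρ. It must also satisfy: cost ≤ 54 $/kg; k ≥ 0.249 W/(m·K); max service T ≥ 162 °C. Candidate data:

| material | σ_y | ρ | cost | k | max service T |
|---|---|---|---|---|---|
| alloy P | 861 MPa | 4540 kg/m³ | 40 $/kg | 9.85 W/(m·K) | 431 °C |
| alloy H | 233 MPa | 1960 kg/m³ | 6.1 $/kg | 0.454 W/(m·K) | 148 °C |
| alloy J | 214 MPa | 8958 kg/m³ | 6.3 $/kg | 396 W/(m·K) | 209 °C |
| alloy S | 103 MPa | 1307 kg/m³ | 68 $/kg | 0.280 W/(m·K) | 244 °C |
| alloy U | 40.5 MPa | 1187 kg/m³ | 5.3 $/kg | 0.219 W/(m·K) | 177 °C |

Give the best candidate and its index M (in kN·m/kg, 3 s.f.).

alloy P, M = 190 kN·m/kg

Screen on constraints: cost ≤ 54 $/kg; k ≥ 0.249 W/(m·K); max service T ≥ 162 °C. Survivors: alloy P, alloy J.
Evaluate M for each candidate:
  alloy P: M = 190 kN·m/kg
  alloy J: M = 23.9 kN·m/kg
Alloy P ranks first.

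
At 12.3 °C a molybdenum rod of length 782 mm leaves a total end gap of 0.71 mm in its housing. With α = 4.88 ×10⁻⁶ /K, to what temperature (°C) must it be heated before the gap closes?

α·L₀·ΔT = 0.71 mm ⇒ ΔT = 0.71 / (4.88×10⁻⁶ × 782.0) = 186.1 K.
T = 12.3 + 186.1 = 198.4 °C.

198 °C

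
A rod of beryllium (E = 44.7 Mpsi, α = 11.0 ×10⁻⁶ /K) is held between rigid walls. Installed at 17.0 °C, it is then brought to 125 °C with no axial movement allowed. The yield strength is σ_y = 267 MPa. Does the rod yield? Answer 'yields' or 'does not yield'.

E = 44.7 Mpsi = 308.2 GPa.
ΔT = 108.0 K. Constrained thermal stress σ = E·α·ΔT = 308.2×10³ MPa × 11.0×10⁻⁶ × 108.0 = 366 MPa (compressive).
Compare to σ_y = 267 MPa: σ ≥ σ_y, so it yields.

yields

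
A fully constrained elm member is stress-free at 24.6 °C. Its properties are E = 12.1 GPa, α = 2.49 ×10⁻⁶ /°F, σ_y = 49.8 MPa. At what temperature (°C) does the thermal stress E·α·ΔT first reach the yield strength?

α = 2.49×10⁻⁶/°F × 9/5 = 4.48×10⁻⁶/K.
E·α·ΔT = 49.80 MPa ⇒ ΔT = 49.80 / (12.10×10³ × 4.48×10⁻⁶) = 918.3 K.
T = 24.6 + 918.3 = 942.9 °C.

943 °C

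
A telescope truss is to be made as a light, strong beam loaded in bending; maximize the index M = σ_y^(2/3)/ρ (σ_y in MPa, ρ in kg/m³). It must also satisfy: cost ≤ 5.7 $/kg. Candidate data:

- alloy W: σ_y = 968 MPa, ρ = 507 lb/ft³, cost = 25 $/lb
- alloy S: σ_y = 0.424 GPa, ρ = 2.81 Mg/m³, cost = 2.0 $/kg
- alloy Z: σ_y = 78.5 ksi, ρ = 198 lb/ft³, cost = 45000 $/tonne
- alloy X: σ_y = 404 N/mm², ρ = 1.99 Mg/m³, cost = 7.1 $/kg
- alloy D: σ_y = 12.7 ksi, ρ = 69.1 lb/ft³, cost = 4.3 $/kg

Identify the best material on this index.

Screen on constraints: cost ≤ 5.7 $/kg. Survivors: alloy S, alloy D.
In SI units:
  alloy S: σ_y = 424.0 MPa, ρ = 2810 kg/m³
  alloy D: σ_y = 87.56 MPa, ρ = 1107 kg/m³
  alloy S: M = 20.1×10⁻³
  alloy D: M = 17.8×10⁻³
Alloy S ranks first.

alloy S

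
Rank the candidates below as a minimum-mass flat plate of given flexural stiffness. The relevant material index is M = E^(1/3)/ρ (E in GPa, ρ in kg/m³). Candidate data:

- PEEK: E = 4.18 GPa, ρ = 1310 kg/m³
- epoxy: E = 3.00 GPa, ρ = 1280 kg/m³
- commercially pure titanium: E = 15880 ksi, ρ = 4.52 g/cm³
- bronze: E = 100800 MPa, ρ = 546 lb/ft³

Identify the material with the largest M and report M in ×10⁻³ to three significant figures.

Convert each candidate to consistent units, then evaluate M:
  PEEK: E = 4.180 GPa, ρ = 1310 kg/m³
  epoxy: E = 3.000 GPa, ρ = 1280 kg/m³
  commercially pure titanium: E = 109.5 GPa, ρ = 4520 kg/m³
  bronze: E = 100.8 GPa, ρ = 8746 kg/m³
  PEEK: M = 1.23×10⁻³
  epoxy: M = 1.13×10⁻³
  commercially pure titanium: M = 1.06×10⁻³
  bronze: M = 0.532×10⁻³
PEEK ranks first.

PEEK, M = 1.23×10⁻³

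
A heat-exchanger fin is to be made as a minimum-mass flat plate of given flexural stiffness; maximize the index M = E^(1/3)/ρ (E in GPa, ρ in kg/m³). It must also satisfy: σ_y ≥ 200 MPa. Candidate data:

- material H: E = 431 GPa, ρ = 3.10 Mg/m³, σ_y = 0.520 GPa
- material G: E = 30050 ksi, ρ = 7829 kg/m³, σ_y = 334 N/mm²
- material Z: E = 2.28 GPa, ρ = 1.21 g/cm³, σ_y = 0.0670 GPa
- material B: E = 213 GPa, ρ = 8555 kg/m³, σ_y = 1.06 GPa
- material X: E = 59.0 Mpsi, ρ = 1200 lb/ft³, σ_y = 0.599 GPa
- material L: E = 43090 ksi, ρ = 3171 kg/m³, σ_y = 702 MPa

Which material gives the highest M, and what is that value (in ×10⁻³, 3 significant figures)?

Screen on constraints: σ_y ≥ 200 MPa. Survivors: material H, material G, material B, material X, material L.
In SI units:
  material H: E = 431.0 GPa, ρ = 3100 kg/m³
  material G: E = 207.2 GPa, ρ = 7829 kg/m³
  material B: E = 213.0 GPa, ρ = 8555 kg/m³
  material X: E = 406.8 GPa, ρ = 19220 kg/m³
  material L: E = 297.1 GPa, ρ = 3171 kg/m³
  material H: M = 2.44×10⁻³
  material L: M = 2.10×10⁻³
  material G: M = 0.756×10⁻³
  material B: M = 0.698×10⁻³
  material X: M = 0.385×10⁻³
The maximum is for material H.

material H, M = 2.44×10⁻³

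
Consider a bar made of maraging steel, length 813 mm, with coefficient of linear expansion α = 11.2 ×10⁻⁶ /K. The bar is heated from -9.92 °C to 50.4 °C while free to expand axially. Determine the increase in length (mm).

0.549 mm

ΔT = 50.4 − (-9.92) = 60.32 K.
ΔL = α·L₀·ΔT = 11.2×10⁻⁶ × 813 mm × 60.32 K = 0.549 mm.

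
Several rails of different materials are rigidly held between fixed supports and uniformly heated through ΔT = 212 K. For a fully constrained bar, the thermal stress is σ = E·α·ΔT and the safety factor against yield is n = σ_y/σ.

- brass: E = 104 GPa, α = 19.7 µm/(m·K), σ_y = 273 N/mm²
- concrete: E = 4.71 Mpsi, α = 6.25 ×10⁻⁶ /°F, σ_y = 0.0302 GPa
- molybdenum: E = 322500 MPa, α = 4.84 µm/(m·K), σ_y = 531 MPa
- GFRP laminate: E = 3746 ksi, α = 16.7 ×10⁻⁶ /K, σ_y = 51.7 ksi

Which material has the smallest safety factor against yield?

concrete

Converting E to GPa, α to ×10⁻⁶/K, σ_y to MPa, then σ and n for each:
  brass: E = 104.0, α = 19.7, σ_y = 273.0 → σ = 434 MPa, n = 0.629
  concrete: E = 32.47, α = 11.2, σ_y = 30.20 → σ = 77.5 MPa, n = 0.390
  molybdenum: E = 322.5, α = 4.84, σ_y = 531.0 → σ = 331 MPa, n = 1.60
  GFRP laminate: E = 25.83, α = 16.7, σ_y = 356.5 → σ = 91.4 MPa, n = 3.90
The minimum is concrete at n = 0.390.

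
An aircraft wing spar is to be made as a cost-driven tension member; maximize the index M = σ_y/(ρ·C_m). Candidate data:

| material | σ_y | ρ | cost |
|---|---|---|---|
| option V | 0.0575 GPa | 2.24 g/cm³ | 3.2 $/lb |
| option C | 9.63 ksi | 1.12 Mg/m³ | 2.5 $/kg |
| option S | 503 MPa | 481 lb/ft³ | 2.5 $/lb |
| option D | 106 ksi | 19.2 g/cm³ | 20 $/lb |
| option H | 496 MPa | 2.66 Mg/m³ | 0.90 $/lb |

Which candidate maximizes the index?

option H

In SI units:
  option V: σ_y = 57.50 MPa, ρ = 2240 kg/m³, cost = 7.055 $/kg
  option C: σ_y = 66.40 MPa, ρ = 1120 kg/m³, cost = 2.500 $/kg
  option S: σ_y = 503.0 MPa, ρ = 7705 kg/m³, cost = 5.511 $/kg
  option D: σ_y = 730.8 MPa, ρ = 19200 kg/m³, cost = 44.09 $/kg
  option H: σ_y = 496.0 MPa, ρ = 2660 kg/m³, cost = 1.984 $/kg
  option H: M = 94.0 kN·m per $
  option C: M = 23.7 kN·m per $
  option S: M = 11.8 kN·m per $
  option V: M = 3.64 kN·m per $
  option D: M = 0.863 kN·m per $
Option H has the largest M.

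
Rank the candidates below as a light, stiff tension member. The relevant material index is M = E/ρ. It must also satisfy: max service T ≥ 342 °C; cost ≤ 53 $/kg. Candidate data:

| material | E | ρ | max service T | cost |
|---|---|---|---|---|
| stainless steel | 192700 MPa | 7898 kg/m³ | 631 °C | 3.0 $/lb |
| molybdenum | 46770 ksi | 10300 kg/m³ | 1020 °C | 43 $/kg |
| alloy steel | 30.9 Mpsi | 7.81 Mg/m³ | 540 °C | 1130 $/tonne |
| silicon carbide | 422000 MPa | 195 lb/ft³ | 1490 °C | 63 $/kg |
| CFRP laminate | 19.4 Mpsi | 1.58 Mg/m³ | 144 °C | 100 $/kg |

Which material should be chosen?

molybdenum

Screen on constraints: max service T ≥ 342 °C; cost ≤ 53 $/kg. Survivors: stainless steel, molybdenum, alloy steel.
Putting every candidate on a common basis:
  stainless steel: E = 192.7 GPa, ρ = 7898 kg/m³
  molybdenum: E = 322.5 GPa, ρ = 10300 kg/m³
  alloy steel: E = 213.0 GPa, ρ = 7810 kg/m³
  molybdenum: M = 31.3 MN·m/kg
  alloy steel: M = 27.3 MN·m/kg
  stainless steel: M = 24.4 MN·m/kg
Molybdenum ranks first.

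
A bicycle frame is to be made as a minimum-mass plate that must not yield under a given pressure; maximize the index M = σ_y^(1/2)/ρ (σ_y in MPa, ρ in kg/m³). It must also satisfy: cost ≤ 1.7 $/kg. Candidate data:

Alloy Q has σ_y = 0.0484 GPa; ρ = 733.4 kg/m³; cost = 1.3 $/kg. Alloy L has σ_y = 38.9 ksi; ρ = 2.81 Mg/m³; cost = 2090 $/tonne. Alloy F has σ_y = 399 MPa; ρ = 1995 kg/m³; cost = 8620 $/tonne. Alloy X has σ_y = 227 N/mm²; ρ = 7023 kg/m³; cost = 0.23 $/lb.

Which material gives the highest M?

alloy Q

Screen on constraints: cost ≤ 1.7 $/kg. Survivors: alloy Q, alloy X.
After converting to SI:
  alloy Q: σ_y = 48.40 MPa, ρ = 733.4 kg/m³
  alloy X: σ_y = 227.0 MPa, ρ = 7023 kg/m³
  alloy Q: M = 9.49×10⁻³
  alloy X: M = 2.15×10⁻³
Alloy Q ranks first.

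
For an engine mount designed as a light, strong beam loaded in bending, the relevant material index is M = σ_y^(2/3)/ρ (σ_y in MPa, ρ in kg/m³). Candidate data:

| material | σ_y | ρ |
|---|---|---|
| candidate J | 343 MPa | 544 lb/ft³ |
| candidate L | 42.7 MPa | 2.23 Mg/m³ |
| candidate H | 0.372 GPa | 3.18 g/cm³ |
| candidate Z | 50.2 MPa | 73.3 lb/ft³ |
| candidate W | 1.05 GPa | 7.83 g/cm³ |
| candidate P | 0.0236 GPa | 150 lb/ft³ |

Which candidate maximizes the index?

candidate H

After converting to SI:
  candidate J: σ_y = 343.0 MPa, ρ = 8714 kg/m³
  candidate L: σ_y = 42.70 MPa, ρ = 2230 kg/m³
  candidate H: σ_y = 372.0 MPa, ρ = 3180 kg/m³
  candidate Z: σ_y = 50.20 MPa, ρ = 1174 kg/m³
  candidate W: σ_y = 1050 MPa, ρ = 7830 kg/m³
  candidate P: σ_y = 23.60 MPa, ρ = 2403 kg/m³
  candidate H: M = 16.3×10⁻³
  candidate W: M = 13.2×10⁻³
  candidate Z: M = 11.6×10⁻³
  candidate J: M = 5.62×10⁻³
  candidate L: M = 5.48×10⁻³
  candidate P: M = 3.42×10⁻³
Highest index: candidate H.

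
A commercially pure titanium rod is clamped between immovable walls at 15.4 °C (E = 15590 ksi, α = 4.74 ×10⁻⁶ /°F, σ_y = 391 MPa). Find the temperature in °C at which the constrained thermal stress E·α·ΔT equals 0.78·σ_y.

E = 15590 ksi = 107.5 GPa.
α = 4.74×10⁻⁶/°F × 9/5 = 8.53×10⁻⁶/K.
E·α·ΔT = 305.0 MPa ⇒ ΔT = 305.0 / (107.5×10³ × 8.53×10⁻⁶) = 332.5 K.
T = 15.4 + 332.5 = 347.9 °C.

348 °C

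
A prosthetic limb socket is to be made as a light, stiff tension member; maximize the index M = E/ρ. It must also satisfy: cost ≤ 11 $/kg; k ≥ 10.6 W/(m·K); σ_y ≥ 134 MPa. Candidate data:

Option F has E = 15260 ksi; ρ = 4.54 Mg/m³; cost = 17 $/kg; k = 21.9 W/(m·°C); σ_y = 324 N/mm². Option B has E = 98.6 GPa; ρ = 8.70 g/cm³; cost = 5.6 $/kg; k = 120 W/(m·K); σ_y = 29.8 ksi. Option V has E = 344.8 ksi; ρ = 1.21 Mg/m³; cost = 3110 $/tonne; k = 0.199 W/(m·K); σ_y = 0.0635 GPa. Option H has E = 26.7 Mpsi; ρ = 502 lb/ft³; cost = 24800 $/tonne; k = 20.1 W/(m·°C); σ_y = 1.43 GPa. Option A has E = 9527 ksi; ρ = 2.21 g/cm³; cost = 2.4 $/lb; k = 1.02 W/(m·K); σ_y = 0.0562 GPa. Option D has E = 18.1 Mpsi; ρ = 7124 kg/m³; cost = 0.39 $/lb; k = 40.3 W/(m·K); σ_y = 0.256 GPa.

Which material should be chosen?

option D

Screen on constraints: cost ≤ 11 $/kg; k ≥ 10.6 W/(m·K); σ_y ≥ 134 MPa. Survivors: option B, option D.
In SI units:
  option B: E = 98.60 GPa, ρ = 8700 kg/m³
  option D: E = 124.8 GPa, ρ = 7124 kg/m³
  option D: M = 17.5 MN·m/kg
  option B: M = 11.3 MN·m/kg
The maximum is for option D.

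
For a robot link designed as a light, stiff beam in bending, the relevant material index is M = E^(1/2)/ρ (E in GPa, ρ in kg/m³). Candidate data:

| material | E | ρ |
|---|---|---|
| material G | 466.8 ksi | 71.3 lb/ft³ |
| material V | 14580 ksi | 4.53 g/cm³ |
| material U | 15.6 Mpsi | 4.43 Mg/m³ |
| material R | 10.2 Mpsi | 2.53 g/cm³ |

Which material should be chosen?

Putting every candidate on a common basis:
  material G: E = 3.218 GPa, ρ = 1142 kg/m³
  material V: E = 100.5 GPa, ρ = 4530 kg/m³
  material U: E = 107.6 GPa, ρ = 4430 kg/m³
  material R: E = 70.33 GPa, ρ = 2530 kg/m³
  material R: M = 3.31×10⁻³
  material U: M = 2.34×10⁻³
  material V: M = 2.21×10⁻³
  material G: M = 1.57×10⁻³
Material R has the largest M.

material R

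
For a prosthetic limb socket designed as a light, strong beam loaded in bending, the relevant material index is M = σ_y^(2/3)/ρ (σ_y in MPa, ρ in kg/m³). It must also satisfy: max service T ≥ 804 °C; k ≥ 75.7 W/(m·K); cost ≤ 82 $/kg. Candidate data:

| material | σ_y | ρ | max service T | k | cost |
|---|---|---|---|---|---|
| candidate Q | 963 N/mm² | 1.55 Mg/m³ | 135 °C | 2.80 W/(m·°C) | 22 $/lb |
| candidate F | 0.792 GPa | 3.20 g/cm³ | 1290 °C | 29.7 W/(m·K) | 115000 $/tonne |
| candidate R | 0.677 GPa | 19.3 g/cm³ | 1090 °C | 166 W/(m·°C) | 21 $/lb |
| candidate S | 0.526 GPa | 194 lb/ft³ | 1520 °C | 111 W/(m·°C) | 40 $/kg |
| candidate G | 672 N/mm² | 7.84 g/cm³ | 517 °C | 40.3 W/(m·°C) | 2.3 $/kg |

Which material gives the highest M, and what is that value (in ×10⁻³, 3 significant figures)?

candidate S, M = 21.0×10⁻³

Screen on constraints: max service T ≥ 804 °C; k ≥ 75.7 W/(m·K); cost ≤ 82 $/kg. Survivors: candidate R, candidate S.
Convert each candidate to consistent units, then evaluate M:
  candidate R: σ_y = 677.0 MPa, ρ = 19300 kg/m³
  candidate S: σ_y = 526.0 MPa, ρ = 3108 kg/m³
  candidate S: M = 21.0×10⁻³
  candidate R: M = 3.99×10⁻³
Candidate S has the largest M.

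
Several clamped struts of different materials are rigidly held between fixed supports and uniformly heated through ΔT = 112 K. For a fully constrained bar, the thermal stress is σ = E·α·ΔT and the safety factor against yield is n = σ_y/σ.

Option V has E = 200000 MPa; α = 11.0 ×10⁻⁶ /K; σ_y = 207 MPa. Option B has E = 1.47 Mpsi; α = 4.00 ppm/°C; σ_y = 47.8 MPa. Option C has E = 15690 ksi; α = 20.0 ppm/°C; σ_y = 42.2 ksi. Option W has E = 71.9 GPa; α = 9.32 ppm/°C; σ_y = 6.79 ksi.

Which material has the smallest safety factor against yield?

option W

With everything in SI (GPa, ×10⁻⁶/K, MPa):
  option V: E = 200.0, α = 11.0, σ_y = 207.0 → σ = 246 MPa, n = 0.840
  option B: E = 10.14, α = 4.00, σ_y = 47.80 → σ = 4.54 MPa, n = 10.5
  option C: E = 108.2, α = 20.0, σ_y = 291.0 → σ = 242 MPa, n = 1.20
  option W: E = 71.90, α = 9.32, σ_y = 46.82 → σ = 75.1 MPa, n = 0.624
The minimum is option W at n = 0.624.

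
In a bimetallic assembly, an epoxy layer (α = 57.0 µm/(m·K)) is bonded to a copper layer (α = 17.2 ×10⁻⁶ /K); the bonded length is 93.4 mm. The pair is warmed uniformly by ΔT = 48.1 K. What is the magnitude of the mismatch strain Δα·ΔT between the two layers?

1.91×10⁻³

Δα = |57.0 − 17.2|×10⁻⁶/K = 39.8×10⁻⁶/K.
Mismatch strain = Δα·ΔT = 39.8×10⁻⁶ × 48.1 = 1.91×10⁻³.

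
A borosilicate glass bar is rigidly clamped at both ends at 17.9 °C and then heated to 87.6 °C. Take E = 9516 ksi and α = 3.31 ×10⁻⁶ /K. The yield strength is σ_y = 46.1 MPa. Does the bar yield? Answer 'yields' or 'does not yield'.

E = 9516 ksi = 65.61 GPa.
ΔT = 69.70 K. Constrained thermal stress σ = E·α·ΔT = 65.61×10³ MPa × 3.31×10⁻⁶ × 69.70 = 15.1 MPa (compressive).
Compare to σ_y = 46.1 MPa: σ < σ_y, so it does not yield.

does not yield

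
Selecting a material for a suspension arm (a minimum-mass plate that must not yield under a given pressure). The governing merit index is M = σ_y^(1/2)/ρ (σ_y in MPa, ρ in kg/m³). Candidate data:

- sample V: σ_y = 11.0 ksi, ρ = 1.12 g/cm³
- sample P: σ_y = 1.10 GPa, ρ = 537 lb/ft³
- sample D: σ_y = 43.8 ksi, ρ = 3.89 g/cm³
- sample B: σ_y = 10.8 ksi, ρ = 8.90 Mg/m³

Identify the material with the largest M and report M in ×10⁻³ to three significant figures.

sample V, M = 7.78×10⁻³

In SI units:
  sample V: σ_y = 75.84 MPa, ρ = 1120 kg/m³
  sample P: σ_y = 1100 MPa, ρ = 8602 kg/m³
  sample D: σ_y = 302.0 MPa, ρ = 3890 kg/m³
  sample B: σ_y = 74.46 MPa, ρ = 8900 kg/m³
  sample V: M = 7.78×10⁻³
  sample D: M = 4.47×10⁻³
  sample P: M = 3.86×10⁻³
  sample B: M = 0.970×10⁻³
Sample V has the largest M.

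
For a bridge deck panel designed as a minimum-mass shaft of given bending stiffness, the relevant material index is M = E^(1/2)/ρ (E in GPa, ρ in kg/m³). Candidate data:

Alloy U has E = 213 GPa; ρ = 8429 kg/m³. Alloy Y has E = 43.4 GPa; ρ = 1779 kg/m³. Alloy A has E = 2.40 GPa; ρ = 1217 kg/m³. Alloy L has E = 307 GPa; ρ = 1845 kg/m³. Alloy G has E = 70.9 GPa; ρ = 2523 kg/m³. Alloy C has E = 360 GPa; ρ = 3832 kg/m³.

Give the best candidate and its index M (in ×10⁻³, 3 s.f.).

alloy L, M = 9.50×10⁻³

Per-candidate index values:
  alloy L: M = 9.50×10⁻³
  alloy C: M = 4.95×10⁻³
  alloy Y: M = 3.70×10⁻³
  alloy G: M = 3.34×10⁻³
  alloy U: M = 1.73×10⁻³
  alloy A: M = 1.27×10⁻³
Alloy L ranks first.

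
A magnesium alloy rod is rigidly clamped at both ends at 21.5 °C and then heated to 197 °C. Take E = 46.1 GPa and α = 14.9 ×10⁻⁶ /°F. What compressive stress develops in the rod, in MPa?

α = 14.9×10⁻⁶/°F × 9/5 = 26.8×10⁻⁶/K.
ΔT = 175.5 K. Constrained thermal stress σ = E·α·ΔT = 46.10×10³ MPa × 26.8×10⁻⁶ × 175.5 = 217 MPa (compressive).

217 MPa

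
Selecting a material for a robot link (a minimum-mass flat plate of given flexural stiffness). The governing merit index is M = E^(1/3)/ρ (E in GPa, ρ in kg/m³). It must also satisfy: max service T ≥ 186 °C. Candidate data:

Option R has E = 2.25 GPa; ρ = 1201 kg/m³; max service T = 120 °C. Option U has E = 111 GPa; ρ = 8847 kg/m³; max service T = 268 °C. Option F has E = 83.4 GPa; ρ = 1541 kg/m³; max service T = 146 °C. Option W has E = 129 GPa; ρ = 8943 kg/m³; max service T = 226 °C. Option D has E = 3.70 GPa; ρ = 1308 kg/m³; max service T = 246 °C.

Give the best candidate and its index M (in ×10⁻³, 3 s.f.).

option D, M = 1.18×10⁻³

Screen on constraints: max service T ≥ 186 °C. Survivors: option U, option W, option D.
Evaluate M for each candidate:
  option D: M = 1.18×10⁻³
  option W: M = 0.565×10⁻³
  option U: M = 0.543×10⁻³
Highest index: option D.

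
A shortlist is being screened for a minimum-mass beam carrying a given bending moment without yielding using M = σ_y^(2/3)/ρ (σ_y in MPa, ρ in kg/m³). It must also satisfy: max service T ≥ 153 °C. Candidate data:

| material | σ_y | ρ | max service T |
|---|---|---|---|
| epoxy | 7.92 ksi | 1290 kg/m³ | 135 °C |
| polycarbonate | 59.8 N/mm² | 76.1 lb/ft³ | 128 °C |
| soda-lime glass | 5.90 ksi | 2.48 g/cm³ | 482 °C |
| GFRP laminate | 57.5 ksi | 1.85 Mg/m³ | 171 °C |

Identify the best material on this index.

GFRP laminate

Screen on constraints: max service T ≥ 153 °C. Survivors: soda-lime glass, GFRP laminate.
After converting to SI:
  soda-lime glass: σ_y = 40.68 MPa, ρ = 2480 kg/m³
  GFRP laminate: σ_y = 396.4 MPa, ρ = 1850 kg/m³
  GFRP laminate: M = 29.2×10⁻³
  soda-lime glass: M = 4.77×10⁻³
GFRP laminate has the largest M.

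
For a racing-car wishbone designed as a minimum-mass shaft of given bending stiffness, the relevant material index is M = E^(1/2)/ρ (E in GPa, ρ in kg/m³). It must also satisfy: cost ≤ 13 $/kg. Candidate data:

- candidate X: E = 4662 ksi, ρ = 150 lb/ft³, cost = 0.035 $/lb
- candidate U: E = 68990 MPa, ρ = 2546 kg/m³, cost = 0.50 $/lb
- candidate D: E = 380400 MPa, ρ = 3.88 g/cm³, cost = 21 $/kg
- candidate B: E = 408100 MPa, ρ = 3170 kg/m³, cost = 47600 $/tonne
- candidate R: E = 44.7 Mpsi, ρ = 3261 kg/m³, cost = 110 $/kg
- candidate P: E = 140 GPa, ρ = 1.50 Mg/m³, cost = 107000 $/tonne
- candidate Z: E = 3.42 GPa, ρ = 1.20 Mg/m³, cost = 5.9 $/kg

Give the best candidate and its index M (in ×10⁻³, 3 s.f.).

Screen on constraints: cost ≤ 13 $/kg. Survivors: candidate X, candidate U, candidate Z.
After converting to SI:
  candidate X: E = 32.14 GPa, ρ = 2403 kg/m³
  candidate U: E = 68.99 GPa, ρ = 2546 kg/m³
  candidate Z: E = 3.420 GPa, ρ = 1200 kg/m³
  candidate U: M = 3.26×10⁻³
  candidate X: M = 2.36×10⁻³
  candidate Z: M = 1.54×10⁻³
The maximum is for candidate U.

candidate U, M = 3.26×10⁻³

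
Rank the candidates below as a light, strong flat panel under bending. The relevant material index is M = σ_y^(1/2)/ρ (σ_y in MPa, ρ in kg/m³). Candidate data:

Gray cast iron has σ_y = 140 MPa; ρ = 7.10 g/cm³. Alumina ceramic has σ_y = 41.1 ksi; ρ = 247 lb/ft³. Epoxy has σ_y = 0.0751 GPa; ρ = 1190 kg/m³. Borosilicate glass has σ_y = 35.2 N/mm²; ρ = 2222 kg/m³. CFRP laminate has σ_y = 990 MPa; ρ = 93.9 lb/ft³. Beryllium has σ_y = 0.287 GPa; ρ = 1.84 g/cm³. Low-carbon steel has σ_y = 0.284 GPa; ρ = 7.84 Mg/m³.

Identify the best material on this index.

After converting to SI:
  gray cast iron: σ_y = 140.0 MPa, ρ = 7100 kg/m³
  alumina ceramic: σ_y = 283.4 MPa, ρ = 3957 kg/m³
  epoxy: σ_y = 75.10 MPa, ρ = 1190 kg/m³
  borosilicate glass: σ_y = 35.20 MPa, ρ = 2222 kg/m³
  CFRP laminate: σ_y = 990.0 MPa, ρ = 1504 kg/m³
  beryllium: σ_y = 287.0 MPa, ρ = 1840 kg/m³
  low-carbon steel: σ_y = 284.0 MPa, ρ = 7840 kg/m³
  CFRP laminate: M = 20.9×10⁻³
  beryllium: M = 9.21×10⁻³
  epoxy: M = 7.28×10⁻³
  alumina ceramic: M = 4.25×10⁻³
  borosilicate glass: M = 2.67×10⁻³
  low-carbon steel: M = 2.15×10⁻³
  gray cast iron: M = 1.67×10⁻³
CFRP laminate has the largest M.

CFRP laminate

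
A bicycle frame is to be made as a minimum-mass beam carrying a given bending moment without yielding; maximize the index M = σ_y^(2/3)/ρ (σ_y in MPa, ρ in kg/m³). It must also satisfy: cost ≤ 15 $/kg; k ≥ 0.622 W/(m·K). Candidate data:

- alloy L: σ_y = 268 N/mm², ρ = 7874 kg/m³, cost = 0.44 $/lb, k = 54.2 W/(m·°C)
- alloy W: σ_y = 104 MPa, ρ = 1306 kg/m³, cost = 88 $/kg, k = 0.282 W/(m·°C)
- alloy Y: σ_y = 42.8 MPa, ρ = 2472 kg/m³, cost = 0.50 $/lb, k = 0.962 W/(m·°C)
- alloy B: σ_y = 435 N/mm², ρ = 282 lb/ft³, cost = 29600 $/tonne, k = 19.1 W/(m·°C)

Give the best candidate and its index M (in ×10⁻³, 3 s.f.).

alloy L, M = 5.28×10⁻³

Screen on constraints: cost ≤ 15 $/kg; k ≥ 0.622 W/(m·K). Survivors: alloy L, alloy Y.
In SI units:
  alloy L: σ_y = 268.0 MPa, ρ = 7874 kg/m³
  alloy Y: σ_y = 42.80 MPa, ρ = 2472 kg/m³
  alloy L: M = 5.28×10⁻³
  alloy Y: M = 4.95×10⁻³
The maximum is for alloy L.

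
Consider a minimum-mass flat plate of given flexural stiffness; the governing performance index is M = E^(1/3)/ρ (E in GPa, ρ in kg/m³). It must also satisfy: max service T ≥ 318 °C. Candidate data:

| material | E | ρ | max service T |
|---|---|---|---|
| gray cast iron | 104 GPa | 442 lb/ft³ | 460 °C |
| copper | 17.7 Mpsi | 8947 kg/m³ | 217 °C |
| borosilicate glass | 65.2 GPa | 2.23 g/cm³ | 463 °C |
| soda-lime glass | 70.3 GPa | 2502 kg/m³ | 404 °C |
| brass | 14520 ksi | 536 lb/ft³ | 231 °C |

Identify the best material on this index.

Screen on constraints: max service T ≥ 318 °C. Survivors: gray cast iron, borosilicate glass, soda-lime glass.
In SI units:
  gray cast iron: E = 104.0 GPa, ρ = 7080 kg/m³
  borosilicate glass: E = 65.20 GPa, ρ = 2230 kg/m³
  soda-lime glass: E = 70.30 GPa, ρ = 2502 kg/m³
  borosilicate glass: M = 1.80×10⁻³
  soda-lime glass: M = 1.65×10⁻³
  gray cast iron: M = 0.664×10⁻³
The maximum is for borosilicate glass.

borosilicate glass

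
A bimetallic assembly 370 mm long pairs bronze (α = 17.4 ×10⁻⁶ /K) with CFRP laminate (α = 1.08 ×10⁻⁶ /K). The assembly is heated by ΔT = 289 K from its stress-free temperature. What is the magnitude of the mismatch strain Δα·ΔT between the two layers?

Δα = |17.4 − 1.08|×10⁻⁶/K = 16.3×10⁻⁶/K.
Mismatch strain = Δα·ΔT = 16.3×10⁻⁶ × 289.0 = 4.72×10⁻³.

4.72×10⁻³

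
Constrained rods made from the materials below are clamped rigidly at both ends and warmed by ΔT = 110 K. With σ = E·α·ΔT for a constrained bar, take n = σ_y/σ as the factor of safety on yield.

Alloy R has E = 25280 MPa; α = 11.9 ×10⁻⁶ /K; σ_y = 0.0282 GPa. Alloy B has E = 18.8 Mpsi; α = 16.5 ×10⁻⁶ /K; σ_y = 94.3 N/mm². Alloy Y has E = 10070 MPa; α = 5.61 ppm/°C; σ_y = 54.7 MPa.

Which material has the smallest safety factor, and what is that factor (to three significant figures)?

alloy B, n = 0.401

With everything in SI (GPa, ×10⁻⁶/K, MPa):
  alloy R: E = 25.28, α = 11.9, σ_y = 28.20 → σ = 33.1 MPa, n = 0.852
  alloy B: E = 129.6, α = 16.5, σ_y = 94.30 → σ = 235 MPa, n = 0.401
  alloy Y: E = 10.07, α = 5.61, σ_y = 54.70 → σ = 6.21 MPa, n = 8.80
The minimum is alloy B at n = 0.401.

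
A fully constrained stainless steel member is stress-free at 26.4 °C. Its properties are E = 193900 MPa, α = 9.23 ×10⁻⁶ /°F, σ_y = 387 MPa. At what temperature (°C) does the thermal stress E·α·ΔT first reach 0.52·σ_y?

E = 193900 MPa = 193.9 GPa.
α = 9.23×10⁻⁶/°F × 9/5 = 16.6×10⁻⁶/K.
E·α·ΔT = 201.2 MPa ⇒ ΔT = 201.2 / (193.9×10³ × 16.6×10⁻⁶) = 62.47 K.
T = 26.4 + 62.47 = 88.87 °C.

88.9 °C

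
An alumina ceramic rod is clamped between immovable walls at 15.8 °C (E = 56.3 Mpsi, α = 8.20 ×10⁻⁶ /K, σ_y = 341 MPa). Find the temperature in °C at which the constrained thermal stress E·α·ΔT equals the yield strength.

123 °C

E = 56.3 Mpsi = 388.2 GPa.
E·α·ΔT = 341.0 MPa ⇒ ΔT = 341.0 / (388.2×10³ × 8.20×10⁻⁶) = 107.1 K.
T = 15.8 + 107.1 = 122.9 °C.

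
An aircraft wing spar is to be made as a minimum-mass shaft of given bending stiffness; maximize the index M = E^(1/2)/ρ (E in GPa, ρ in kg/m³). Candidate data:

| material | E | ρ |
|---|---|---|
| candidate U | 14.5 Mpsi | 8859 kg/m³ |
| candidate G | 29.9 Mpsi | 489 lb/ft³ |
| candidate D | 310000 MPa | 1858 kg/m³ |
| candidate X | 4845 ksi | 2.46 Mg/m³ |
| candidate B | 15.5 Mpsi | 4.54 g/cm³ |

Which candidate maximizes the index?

Normalizing units and computing the index:
  candidate U: E = 99.97 GPa, ρ = 8859 kg/m³
  candidate G: E = 206.2 GPa, ρ = 7833 kg/m³
  candidate D: E = 310.0 GPa, ρ = 1858 kg/m³
  candidate X: E = 33.41 GPa, ρ = 2460 kg/m³
  candidate B: E = 106.9 GPa, ρ = 4540 kg/m³
  candidate D: M = 9.48×10⁻³
  candidate X: M = 2.35×10⁻³
  candidate B: M = 2.28×10⁻³
  candidate G: M = 1.83×10⁻³
  candidate U: M = 1.13×10⁻³
Candidate D has the largest M.

candidate D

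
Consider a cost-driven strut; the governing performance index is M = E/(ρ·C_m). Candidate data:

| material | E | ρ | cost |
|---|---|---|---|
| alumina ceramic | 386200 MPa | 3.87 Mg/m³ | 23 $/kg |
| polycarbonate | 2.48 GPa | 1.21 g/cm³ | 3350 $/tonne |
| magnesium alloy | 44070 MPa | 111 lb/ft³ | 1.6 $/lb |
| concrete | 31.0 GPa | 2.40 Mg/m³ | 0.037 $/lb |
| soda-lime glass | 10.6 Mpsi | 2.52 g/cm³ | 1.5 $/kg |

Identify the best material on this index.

Convert each candidate to consistent units, then evaluate M:
  alumina ceramic: E = 386.2 GPa, ρ = 3870 kg/m³, cost = 23.00 $/kg
  polycarbonate: E = 2.480 GPa, ρ = 1210 kg/m³, cost = 3.350 $/kg
  magnesium alloy: E = 44.07 GPa, ρ = 1778 kg/m³, cost = 3.527 $/kg
  concrete: E = 31.00 GPa, ρ = 2400 kg/m³, cost = 0.08157 $/kg
  soda-lime glass: E = 73.08 GPa, ρ = 2520 kg/m³, cost = 1.500 $/kg
  concrete: M = 158 MN·m per $
  soda-lime glass: M = 19.3 MN·m per $
  magnesium alloy: M = 7.03 MN·m per $
  alumina ceramic: M = 4.34 MN·m per $
  polycarbonate: M = 0.612 MN·m per $
Concrete ranks first.

concrete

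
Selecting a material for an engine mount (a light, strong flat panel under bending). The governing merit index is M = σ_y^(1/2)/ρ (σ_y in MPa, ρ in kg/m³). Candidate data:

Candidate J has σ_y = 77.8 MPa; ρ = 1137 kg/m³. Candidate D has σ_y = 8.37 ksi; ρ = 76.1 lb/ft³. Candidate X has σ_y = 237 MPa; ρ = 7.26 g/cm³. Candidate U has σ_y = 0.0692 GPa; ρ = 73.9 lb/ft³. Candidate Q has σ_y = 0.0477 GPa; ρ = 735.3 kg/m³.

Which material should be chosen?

candidate Q

After converting to SI:
  candidate J: σ_y = 77.80 MPa, ρ = 1137 kg/m³
  candidate D: σ_y = 57.71 MPa, ρ = 1219 kg/m³
  candidate X: σ_y = 237.0 MPa, ρ = 7260 kg/m³
  candidate U: σ_y = 69.20 MPa, ρ = 1184 kg/m³
  candidate Q: σ_y = 47.70 MPa, ρ = 735.3 kg/m³
  candidate Q: M = 9.39×10⁻³
  candidate J: M = 7.76×10⁻³
  candidate U: M = 7.03×10⁻³
  candidate D: M = 6.23×10⁻³
  candidate X: M = 2.12×10⁻³
Highest index: candidate Q.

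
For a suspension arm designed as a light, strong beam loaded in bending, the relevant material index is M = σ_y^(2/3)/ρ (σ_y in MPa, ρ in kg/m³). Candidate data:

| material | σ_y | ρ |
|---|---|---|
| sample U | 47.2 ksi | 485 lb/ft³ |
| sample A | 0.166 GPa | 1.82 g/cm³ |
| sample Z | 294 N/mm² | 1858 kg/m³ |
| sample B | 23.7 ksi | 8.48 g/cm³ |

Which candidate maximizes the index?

sample Z

After converting to SI:
  sample U: σ_y = 325.4 MPa, ρ = 7769 kg/m³
  sample A: σ_y = 166.0 MPa, ρ = 1820 kg/m³
  sample Z: σ_y = 294.0 MPa, ρ = 1858 kg/m³
  sample B: σ_y = 163.4 MPa, ρ = 8480 kg/m³
  sample Z: M = 23.8×10⁻³
  sample A: M = 16.6×10⁻³
  sample U: M = 6.09×10⁻³
  sample B: M = 3.52×10⁻³
Highest index: sample Z.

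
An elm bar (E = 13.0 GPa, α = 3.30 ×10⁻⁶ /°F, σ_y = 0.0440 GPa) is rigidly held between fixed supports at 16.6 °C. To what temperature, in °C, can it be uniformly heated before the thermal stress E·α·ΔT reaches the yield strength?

586 °C

α = 3.30×10⁻⁶/°F × 9/5 = 5.94×10⁻⁶/K.
σ_y = 0.0440 GPa = 44.00 MPa.
E·α·ΔT = 44.00 MPa ⇒ ΔT = 44.00 / (13.00×10³ × 5.94×10⁻⁶) = 569.8 K.
T = 16.6 + 569.8 = 586.4 °C.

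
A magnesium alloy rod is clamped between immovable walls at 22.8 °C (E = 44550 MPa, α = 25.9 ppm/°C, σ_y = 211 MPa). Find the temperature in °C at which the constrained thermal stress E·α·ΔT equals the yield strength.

206 °C

E = 44550 MPa = 44.55 GPa.
E·α·ΔT = 211.0 MPa ⇒ ΔT = 211.0 / (44.55×10³ × 25.9×10⁻⁶) = 182.9 K.
T = 22.8 + 182.9 = 205.7 °C.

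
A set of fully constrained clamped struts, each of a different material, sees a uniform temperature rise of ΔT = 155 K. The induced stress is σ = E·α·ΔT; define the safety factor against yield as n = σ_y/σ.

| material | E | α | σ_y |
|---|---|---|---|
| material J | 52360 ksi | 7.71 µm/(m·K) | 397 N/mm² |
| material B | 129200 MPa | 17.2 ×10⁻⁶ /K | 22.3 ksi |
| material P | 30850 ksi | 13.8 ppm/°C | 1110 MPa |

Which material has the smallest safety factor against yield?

material B

With everything in SI (GPa, ×10⁻⁶/K, MPa):
  material J: E = 361.0, α = 7.71, σ_y = 397.0 → σ = 431 MPa, n = 0.920
  material B: E = 129.2, α = 17.2, σ_y = 153.8 → σ = 344 MPa, n = 0.446
  material P: E = 212.7, α = 13.8, σ_y = 1110 → σ = 455 MPa, n = 2.44
The minimum is material B at n = 0.446.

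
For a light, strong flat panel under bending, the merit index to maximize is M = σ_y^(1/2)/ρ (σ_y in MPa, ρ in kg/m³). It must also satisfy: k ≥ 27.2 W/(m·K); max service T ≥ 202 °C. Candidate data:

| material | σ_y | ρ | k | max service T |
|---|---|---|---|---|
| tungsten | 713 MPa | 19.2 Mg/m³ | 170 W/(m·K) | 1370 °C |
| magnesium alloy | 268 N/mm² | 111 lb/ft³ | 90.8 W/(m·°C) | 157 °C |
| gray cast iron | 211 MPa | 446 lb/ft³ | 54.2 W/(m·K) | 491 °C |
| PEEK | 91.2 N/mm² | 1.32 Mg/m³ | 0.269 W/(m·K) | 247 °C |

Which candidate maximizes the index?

Screen on constraints: k ≥ 27.2 W/(m·K); max service T ≥ 202 °C. Survivors: tungsten, gray cast iron.
After converting to SI:
  tungsten: σ_y = 713.0 MPa, ρ = 19200 kg/m³
  gray cast iron: σ_y = 211.0 MPa, ρ = 7144 kg/m³
  gray cast iron: M = 2.03×10⁻³
  tungsten: M = 1.39×10⁻³
Gray cast iron has the largest M.

gray cast iron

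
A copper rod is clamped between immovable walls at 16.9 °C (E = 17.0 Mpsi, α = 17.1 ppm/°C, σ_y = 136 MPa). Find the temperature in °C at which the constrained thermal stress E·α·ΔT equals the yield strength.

84.8 °C

E = 17.0 Mpsi = 117.2 GPa.
E·α·ΔT = 136.0 MPa ⇒ ΔT = 136.0 / (117.2×10³ × 17.1×10⁻⁶) = 67.85 K.
T = 16.9 + 67.85 = 84.75 °C.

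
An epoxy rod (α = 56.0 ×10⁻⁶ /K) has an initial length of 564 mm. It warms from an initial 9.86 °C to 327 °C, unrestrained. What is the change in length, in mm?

ΔT = 327 − 9.86 = 317.1 K.
ΔL = α·L₀·ΔT = 56.0×10⁻⁶ × 564 mm × 317.1 K = 10.0 mm.

10.0 mm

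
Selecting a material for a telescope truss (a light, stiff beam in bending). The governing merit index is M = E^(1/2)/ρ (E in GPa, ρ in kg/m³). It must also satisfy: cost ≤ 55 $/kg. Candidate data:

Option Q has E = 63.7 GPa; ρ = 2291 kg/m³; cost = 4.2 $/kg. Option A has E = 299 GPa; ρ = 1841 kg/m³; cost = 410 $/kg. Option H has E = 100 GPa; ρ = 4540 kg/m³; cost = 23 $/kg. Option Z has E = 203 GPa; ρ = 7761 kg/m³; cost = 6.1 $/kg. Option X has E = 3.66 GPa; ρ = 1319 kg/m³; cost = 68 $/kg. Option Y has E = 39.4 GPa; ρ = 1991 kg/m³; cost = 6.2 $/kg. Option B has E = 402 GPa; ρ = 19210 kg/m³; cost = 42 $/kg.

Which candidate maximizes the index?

Screen on constraints: cost ≤ 55 $/kg. Survivors: option Q, option H, option Z, option Y, option B.
Computing M directly (units already consistent):
  option Q: M = 3.48×10⁻³
  option Y: M = 3.15×10⁻³
  option H: M = 2.20×10⁻³
  option Z: M = 1.84×10⁻³
  option B: M = 1.04×10⁻³
The maximum is for option Q.

option Q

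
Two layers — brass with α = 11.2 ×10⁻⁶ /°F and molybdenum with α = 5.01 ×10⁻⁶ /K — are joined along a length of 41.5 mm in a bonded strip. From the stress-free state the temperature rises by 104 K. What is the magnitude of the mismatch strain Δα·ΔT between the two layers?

brass: α = 11.2×10⁻⁶/°F × 9/5 = 20.2×10⁻⁶/K.
Δα = |20.2 − 5.01|×10⁻⁶/K = 15.1×10⁻⁶/K.
Mismatch strain = Δα·ΔT = 15.1×10⁻⁶ × 104.0 = 1.58×10⁻³.

1.58×10⁻³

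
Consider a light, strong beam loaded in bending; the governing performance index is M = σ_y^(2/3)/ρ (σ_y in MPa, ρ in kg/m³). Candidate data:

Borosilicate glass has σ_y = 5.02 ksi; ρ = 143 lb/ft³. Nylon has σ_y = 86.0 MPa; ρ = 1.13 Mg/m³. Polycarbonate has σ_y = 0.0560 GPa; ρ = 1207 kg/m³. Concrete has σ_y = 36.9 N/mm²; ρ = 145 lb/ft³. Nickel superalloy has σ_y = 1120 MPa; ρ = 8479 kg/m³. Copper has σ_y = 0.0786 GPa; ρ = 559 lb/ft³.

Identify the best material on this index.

nylon

Convert each candidate to consistent units, then evaluate M:
  borosilicate glass: σ_y = 34.61 MPa, ρ = 2291 kg/m³
  nylon: σ_y = 86.00 MPa, ρ = 1130 kg/m³
  polycarbonate: σ_y = 56.00 MPa, ρ = 1207 kg/m³
  concrete: σ_y = 36.90 MPa, ρ = 2323 kg/m³
  nickel superalloy: σ_y = 1120 MPa, ρ = 8479 kg/m³
  copper: σ_y = 78.60 MPa, ρ = 8954 kg/m³
  nylon: M = 17.2×10⁻³
  nickel superalloy: M = 12.7×10⁻³
  polycarbonate: M = 12.1×10⁻³
  concrete: M = 4.77×10⁻³
  borosilicate glass: M = 4.64×10⁻³
  copper: M = 2.05×10⁻³
Highest index: nylon.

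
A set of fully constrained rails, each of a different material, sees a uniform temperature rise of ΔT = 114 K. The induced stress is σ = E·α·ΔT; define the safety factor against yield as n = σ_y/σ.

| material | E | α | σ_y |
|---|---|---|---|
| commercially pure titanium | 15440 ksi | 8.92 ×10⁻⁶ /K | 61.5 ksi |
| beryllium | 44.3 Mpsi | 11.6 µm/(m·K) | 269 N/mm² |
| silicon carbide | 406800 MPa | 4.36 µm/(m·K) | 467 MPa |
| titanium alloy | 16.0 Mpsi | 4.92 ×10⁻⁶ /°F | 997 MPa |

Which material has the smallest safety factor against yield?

Converting E to GPa, α to ×10⁻⁶/K, σ_y to MPa, then σ and n for each:
  commercially pure titanium: E = 106.5, α = 8.92, σ_y = 424.0 → σ = 108 MPa, n = 3.92
  beryllium: E = 305.4, α = 11.6, σ_y = 269.0 → σ = 404 MPa, n = 0.666
  silicon carbide: E = 406.8, α = 4.36, σ_y = 467.0 → σ = 202 MPa, n = 2.31
  titanium alloy: E = 110.3, α = 8.86, σ_y = 997.0 → σ = 111 MPa, n = 8.95
Smallest n: beryllium with n = 0.666.

beryllium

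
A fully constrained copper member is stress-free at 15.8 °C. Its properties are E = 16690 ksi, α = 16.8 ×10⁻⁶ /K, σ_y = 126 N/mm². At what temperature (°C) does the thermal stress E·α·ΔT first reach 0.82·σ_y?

E = 16690 ksi = 115.1 GPa.
σ_y = 126 N/mm² = 126.0 MPa.
E·α·ΔT = 103.3 MPa ⇒ ΔT = 103.3 / (115.1×10³ × 16.8×10⁻⁶) = 53.44 K.
T = 15.8 + 53.44 = 69.24 °C.

69.2 °C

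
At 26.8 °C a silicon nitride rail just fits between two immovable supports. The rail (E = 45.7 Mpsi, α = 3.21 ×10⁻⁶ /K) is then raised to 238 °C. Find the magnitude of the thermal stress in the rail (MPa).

E = 45.7 Mpsi = 315.1 GPa.
ΔT = 211.2 K. Constrained thermal stress σ = E·α·ΔT = 315.1×10³ MPa × 3.21×10⁻⁶ × 211.2 = 214 MPa (compressive).

214 MPa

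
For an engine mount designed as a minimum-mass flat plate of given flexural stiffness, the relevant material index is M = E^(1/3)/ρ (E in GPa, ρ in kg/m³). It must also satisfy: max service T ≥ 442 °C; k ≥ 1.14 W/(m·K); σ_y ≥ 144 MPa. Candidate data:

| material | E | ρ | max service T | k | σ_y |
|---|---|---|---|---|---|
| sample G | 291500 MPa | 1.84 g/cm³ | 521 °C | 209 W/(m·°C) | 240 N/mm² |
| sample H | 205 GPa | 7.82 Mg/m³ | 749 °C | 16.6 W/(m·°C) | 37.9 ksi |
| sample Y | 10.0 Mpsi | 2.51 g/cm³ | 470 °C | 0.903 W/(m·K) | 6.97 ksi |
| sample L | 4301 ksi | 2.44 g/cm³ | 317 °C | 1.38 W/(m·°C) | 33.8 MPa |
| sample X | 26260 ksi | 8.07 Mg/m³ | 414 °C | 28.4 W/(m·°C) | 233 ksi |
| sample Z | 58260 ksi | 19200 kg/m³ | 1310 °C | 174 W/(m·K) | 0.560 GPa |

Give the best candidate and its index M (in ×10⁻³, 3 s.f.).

Screen on constraints: max service T ≥ 442 °C; k ≥ 1.14 W/(m·K); σ_y ≥ 144 MPa. Survivors: sample G, sample H, sample Z.
After converting to SI:
  sample G: E = 291.5 GPa, ρ = 1840 kg/m³
  sample H: E = 205.0 GPa, ρ = 7820 kg/m³
  sample Z: E = 401.7 GPa, ρ = 19200 kg/m³
  sample G: M = 3.60×10⁻³
  sample H: M = 0.754×10⁻³
  sample Z: M = 0.384×10⁻³
Sample G ranks first.

sample G, M = 3.60×10⁻³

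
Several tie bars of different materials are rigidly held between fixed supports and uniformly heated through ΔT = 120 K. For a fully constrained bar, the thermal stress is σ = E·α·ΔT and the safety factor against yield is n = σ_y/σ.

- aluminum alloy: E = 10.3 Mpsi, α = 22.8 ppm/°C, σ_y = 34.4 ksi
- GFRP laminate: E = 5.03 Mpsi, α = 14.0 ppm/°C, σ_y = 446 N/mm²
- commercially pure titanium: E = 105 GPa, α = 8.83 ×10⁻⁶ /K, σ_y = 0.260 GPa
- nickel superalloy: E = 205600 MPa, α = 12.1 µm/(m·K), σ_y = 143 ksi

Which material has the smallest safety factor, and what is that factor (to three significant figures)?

aluminum alloy, n = 1.22

Per material, after unit conversion:
  aluminum alloy: E = 71.02, α = 22.8, σ_y = 237.2 → σ = 194 MPa, n = 1.22
  GFRP laminate: E = 34.68, α = 14.0, σ_y = 446.0 → σ = 58.3 MPa, n = 7.65
  commercially pure titanium: E = 105.0, α = 8.83, σ_y = 260.0 → σ = 111 MPa, n = 2.34
  nickel superalloy: E = 205.6, α = 12.1, σ_y = 986.0 → σ = 299 MPa, n = 3.30
The minimum is aluminum alloy at n = 1.22.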